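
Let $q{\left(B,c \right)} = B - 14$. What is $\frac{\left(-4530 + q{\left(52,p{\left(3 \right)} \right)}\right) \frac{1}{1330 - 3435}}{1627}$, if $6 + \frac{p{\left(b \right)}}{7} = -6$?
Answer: $\frac{4492}{3424835} \approx 0.0013116$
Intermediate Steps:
$p{\left(b \right)} = -84$ ($p{\left(b \right)} = -42 + 7 \left(-6\right) = -42 - 42 = -84$)
$q{\left(B,c \right)} = -14 + B$ ($q{\left(B,c \right)} = B - 14 = -14 + B$)
$\frac{\left(-4530 + q{\left(52,p{\left(3 \right)} \right)}\right) \frac{1}{1330 - 3435}}{1627} = \frac{\left(-4530 + \left(-14 + 52\right)\right) \frac{1}{1330 - 3435}}{1627} = \frac{-4530 + 38}{-2105} \cdot \frac{1}{1627} = \left(-4492\right) \left(- \frac{1}{2105}\right) \frac{1}{1627} = \frac{4492}{2105} \cdot \frac{1}{1627} = \frac{4492}{3424835}$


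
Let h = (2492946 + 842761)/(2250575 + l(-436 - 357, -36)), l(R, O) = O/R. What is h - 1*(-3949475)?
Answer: 7048654418009876/1784706011 ≈ 3.9495e+6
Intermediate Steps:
h = 2645215651/1784706011 (h = (2492946 + 842761)/(2250575 - 36/(-436 - 357)) = 3335707/(2250575 - 36/(-793)) = 3335707/(2250575 - 36*(-1/793)) = 3335707/(2250575 + 36/793) = 3335707/(1784706011/793) = 3335707*(793/1784706011) = 2645215651/1784706011 ≈ 1.4822)
h - 1*(-3949475) = 2645215651/1784706011 - 1*(-3949475) = 2645215651/1784706011 + 3949475 = 7048654418009876/1784706011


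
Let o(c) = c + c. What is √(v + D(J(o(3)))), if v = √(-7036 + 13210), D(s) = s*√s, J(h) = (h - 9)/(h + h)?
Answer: √(-2*I + 336*√14)/4 ≈ 8.8642 - 0.0070508*I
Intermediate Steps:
o(c) = 2*c
J(h) = (-9 + h)/(2*h) (J(h) = (-9 + h)/((2*h)) = (-9 + h)*(1/(2*h)) = (-9 + h)/(2*h))
D(s) = s^(3/2)
v = 21*√14 (v = √6174 = 21*√14 ≈ 78.575)
√(v + D(J(o(3)))) = √(21*√14 + ((-9 + 2*3)/(2*((2*3))))^(3/2)) = √(21*√14 + ((½)*(-9 + 6)/6)^(3/2)) = √(21*√14 + ((½)*(⅙)*(-3))^(3/2)) = √(21*√14 + (-¼)^(3/2)) = √(21*√14 - I/8)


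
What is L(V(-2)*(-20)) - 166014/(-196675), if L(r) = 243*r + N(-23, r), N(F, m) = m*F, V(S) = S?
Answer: 1730906014/196675 ≈ 8800.8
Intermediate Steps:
N(F, m) = F*m
L(r) = 220*r (L(r) = 243*r - 23*r = 220*r)
L(V(-2)*(-20)) - 166014/(-196675) = 220*(-2*(-20)) - 166014/(-196675) = 220*40 - 166014*(-1/196675) = 8800 + 166014/196675 = 1730906014/196675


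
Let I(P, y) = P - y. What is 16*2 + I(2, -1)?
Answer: 35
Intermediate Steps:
16*2 + I(2, -1) = 16*2 + (2 - 1*(-1)) = 32 + (2 + 1) = 32 + 3 = 35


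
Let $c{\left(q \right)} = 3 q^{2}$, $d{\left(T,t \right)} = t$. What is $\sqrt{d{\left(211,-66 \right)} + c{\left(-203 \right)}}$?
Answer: $3 \sqrt{13729} \approx 351.51$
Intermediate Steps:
$\sqrt{d{\left(211,-66 \right)} + c{\left(-203 \right)}} = \sqrt{-66 + 3 \left(-203\right)^{2}} = \sqrt{-66 + 3 \cdot 41209} = \sqrt{-66 + 123627} = \sqrt{123561} = 3 \sqrt{13729}$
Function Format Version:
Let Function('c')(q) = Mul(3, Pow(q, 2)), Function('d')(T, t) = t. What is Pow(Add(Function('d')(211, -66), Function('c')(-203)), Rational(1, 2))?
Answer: Mul(3, Pow(13729, Rational(1, 2))) ≈ 351.51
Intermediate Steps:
Pow(Add(Function('d')(211, -66), Function('c')(-203)), Rational(1, 2)) = Pow(Add(-66, Mul(3, Pow(-203, 2))), Rational(1, 2)) = Pow(Add(-66, Mul(3, 41209)), Rational(1, 2)) = Pow(Add(-66, 123627), Rational(1, 2)) = Pow(123561, Rational(1, 2)) = Mul(3, Pow(13729, Rational(1, 2)))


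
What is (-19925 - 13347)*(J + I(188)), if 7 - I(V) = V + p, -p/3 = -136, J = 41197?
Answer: -1351109376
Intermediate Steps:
p = 408 (p = -3*(-136) = 408)
I(V) = -401 - V (I(V) = 7 - (V + 408) = 7 - (408 + V) = 7 + (-408 - V) = -401 - V)
(-19925 - 13347)*(J + I(188)) = (-19925 - 13347)*(41197 + (-401 - 1*188)) = -33272*(41197 + (-401 - 188)) = -33272*(41197 - 589) = -33272*40608 = -1351109376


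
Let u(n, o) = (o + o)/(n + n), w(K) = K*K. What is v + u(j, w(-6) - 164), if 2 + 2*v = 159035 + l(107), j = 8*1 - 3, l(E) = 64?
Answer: 795229/10 ≈ 79523.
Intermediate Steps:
j = 5 (j = 8 - 3 = 5)
w(K) = K²
v = 159097/2 (v = -1 + (159035 + 64)/2 = -1 + (½)*159099 = -1 + 159099/2 = 159097/2 ≈ 79549.)
u(n, o) = o/n (u(n, o) = (2*o)/((2*n)) = (2*o)*(1/(2*n)) = o/n)
v + u(j, w(-6) - 164) = 159097/2 + ((-6)² - 164)/5 = 159097/2 + (36 - 164)*(⅕) = 159097/2 - 128*⅕ = 159097/2 - 128/5 = 795229/10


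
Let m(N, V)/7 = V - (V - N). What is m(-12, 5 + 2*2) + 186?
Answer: 102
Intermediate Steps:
m(N, V) = 7*N (m(N, V) = 7*(V - (V - N)) = 7*(V + (N - V)) = 7*N)
m(-12, 5 + 2*2) + 186 = 7*(-12) + 186 = -84 + 186 = 102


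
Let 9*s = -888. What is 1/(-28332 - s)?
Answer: -3/84700 ≈ -3.5419e-5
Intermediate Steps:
s = -296/3 (s = (⅑)*(-888) = -296/3 ≈ -98.667)
1/(-28332 - s) = 1/(-28332 - 1*(-296/3)) = 1/(-28332 + 296/3) = 1/(-84700/3) = -3/84700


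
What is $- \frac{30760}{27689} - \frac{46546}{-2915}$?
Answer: $\frac{1199146794}{80713435} \approx 14.857$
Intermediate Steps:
$- \frac{30760}{27689} - \frac{46546}{-2915} = \left(-30760\right) \frac{1}{27689} - - \frac{46546}{2915} = - \frac{30760}{27689} + \frac{46546}{2915} = \frac{1199146794}{80713435}$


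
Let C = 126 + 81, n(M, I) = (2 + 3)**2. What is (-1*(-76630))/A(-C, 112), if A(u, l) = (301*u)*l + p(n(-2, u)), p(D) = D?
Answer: -76630/6978359 ≈ -0.010981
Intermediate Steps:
n(M, I) = 25 (n(M, I) = 5**2 = 25)
C = 207
A(u, l) = 25 + 301*l*u (A(u, l) = (301*u)*l + 25 = 301*l*u + 25 = 25 + 301*l*u)
(-1*(-76630))/A(-C, 112) = (-1*(-76630))/(25 + 301*112*(-1*207)) = 76630/(25 + 301*112*(-207)) = 76630/(25 - 6978384) = 76630/(-6978359) = 76630*(-1/6978359) = -76630/6978359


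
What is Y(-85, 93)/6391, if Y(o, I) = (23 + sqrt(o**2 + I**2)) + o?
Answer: -62/6391 + sqrt(15874)/6391 ≈ 0.010013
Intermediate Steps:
Y(o, I) = 23 + o + sqrt(I**2 + o**2) (Y(o, I) = (23 + sqrt(I**2 + o**2)) + o = 23 + o + sqrt(I**2 + o**2))
Y(-85, 93)/6391 = (23 - 85 + sqrt(93**2 + (-85)**2))/6391 = (23 - 85 + sqrt(8649 + 7225))*(1/6391) = (23 - 85 + sqrt(15874))*(1/6391) = (-62 + sqrt(15874))*(1/6391) = -62/6391 + sqrt(15874)/6391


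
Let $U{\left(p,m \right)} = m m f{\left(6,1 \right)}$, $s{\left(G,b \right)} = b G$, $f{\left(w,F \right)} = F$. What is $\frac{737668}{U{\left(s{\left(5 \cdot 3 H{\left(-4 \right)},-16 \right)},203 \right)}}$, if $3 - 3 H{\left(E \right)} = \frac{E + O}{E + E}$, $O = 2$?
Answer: $\frac{737668}{41209} \approx 17.901$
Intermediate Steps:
$H{\left(E \right)} = 1 - \frac{2 + E}{6 E}$ ($H{\left(E \right)} = 1 - \frac{\left(E + 2\right) \frac{1}{E + E}}{3} = 1 - \frac{\left(2 + E\right) \frac{1}{2 E}}{3} = 1 - \frac{\frac{1}{2} \frac{1}{E} \left(2 + E\right)}{3} = 1 - \frac{2 + E}{6 E}$)
$s{\left(G,b \right)} = G b$
$U{\left(p,m \right)} = m^{2}$ ($U{\left(p,m \right)} = m m 1 = m^{2} \cdot 1 = m^{2}$)
$\frac{737668}{U{\left(s{\left(5 \cdot 3 H{\left(-4 \right)},-16 \right)},203 \right)}} = \frac{737668}{203^{2}} = \frac{737668}{41209}$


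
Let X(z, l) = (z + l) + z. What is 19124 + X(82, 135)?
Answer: 19423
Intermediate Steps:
X(z, l) = l + 2*z (X(z, l) = (l + z) + z = l + 2*z)
19124 + X(82, 135) = 19124 + (135 + 2*82) = 19124 + (135 + 164) = 19124 + 299 = 19423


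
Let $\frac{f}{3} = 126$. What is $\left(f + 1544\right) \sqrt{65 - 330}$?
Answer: $1922 i \sqrt{265} \approx 31288.0 i$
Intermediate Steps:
$f = 378$ ($f = 3 \cdot 126 = 378$)
$\left(f + 1544\right) \sqrt{65 - 330} = \left(378 + 1544\right) \sqrt{65 - 330} = 1922 \sqrt{-265} = 1922 i \sqrt{265}$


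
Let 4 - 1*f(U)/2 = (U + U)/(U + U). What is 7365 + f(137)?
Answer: 7371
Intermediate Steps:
f(U) = 6 (f(U) = 8 - 2*(U + U)/(U + U) = 8 - 2*2*U/(2*U) = 8 - 2*2*U*1/(2*U) = 8 - 2*1 = 8 - 2 = 6)
7365 + f(137) = 7365 + 6 = 7371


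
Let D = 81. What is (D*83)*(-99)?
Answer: -665577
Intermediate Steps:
(D*83)*(-99) = (81*83)*(-99) = 6723*(-99) = -665577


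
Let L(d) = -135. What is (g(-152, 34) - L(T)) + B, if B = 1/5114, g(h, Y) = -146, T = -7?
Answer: -56253/5114 ≈ -11.000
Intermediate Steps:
B = 1/5114 ≈ 0.00019554
(g(-152, 34) - L(T)) + B = (-146 - 1*(-135)) + 1/5114 = (-146 + 135) + 1/5114 = -11 + 1/5114 = -56253/5114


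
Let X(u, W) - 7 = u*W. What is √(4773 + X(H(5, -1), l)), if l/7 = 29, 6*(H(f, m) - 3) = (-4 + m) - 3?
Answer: √46065/3 ≈ 71.542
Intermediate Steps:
H(f, m) = 11/6 + m/6 (H(f, m) = 3 + ((-4 + m) - 3)/6 = 3 + (-7 + m)/6 = 3 + (-7/6 + m/6) = 11/6 + m/6)
l = 203 (l = 7*29 = 203)
X(u, W) = 7 + W*u (X(u, W) = 7 + u*W = 7 + W*u)
√(4773 + X(H(5, -1), l)) = √(4773 + (7 + 203*(11/6 + (⅙)*(-1)))) = √(4773 + (7 + 203*(11/6 - ⅙))) = √(4773 + (7 + 203*(5/3))) = √(4773 + (7 + 1015/3)) = √(4773 + 1036/3) = √(15355/3) = √46065/3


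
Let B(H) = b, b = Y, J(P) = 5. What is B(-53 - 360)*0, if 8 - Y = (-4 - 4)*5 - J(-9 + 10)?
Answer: 0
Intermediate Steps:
Y = 53 (Y = 8 - ((-4 - 4)*5 - 1*5) = 8 - (-8*5 - 5) = 8 - (-40 - 5) = 8 - 1*(-45) = 8 + 45 = 53)
b = 53
B(H) = 53
B(-53 - 360)*0 = 53*0 = 0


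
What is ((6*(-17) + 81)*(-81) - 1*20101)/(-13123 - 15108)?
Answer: 18400/28231 ≈ 0.65177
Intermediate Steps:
((6*(-17) + 81)*(-81) - 1*20101)/(-13123 - 15108) = ((-102 + 81)*(-81) - 20101)/(-28231) = (-21*(-81) - 20101)*(-1/28231) = (1701 - 20101)*(-1/28231) = -18400*(-1/28231) = 18400/28231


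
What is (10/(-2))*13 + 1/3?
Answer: -194/3 ≈ -64.667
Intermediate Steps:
(10/(-2))*13 + 1/3 = (10*(-½))*13 + ⅓ = -5*13 + ⅓ = -65 + ⅓ = -194/3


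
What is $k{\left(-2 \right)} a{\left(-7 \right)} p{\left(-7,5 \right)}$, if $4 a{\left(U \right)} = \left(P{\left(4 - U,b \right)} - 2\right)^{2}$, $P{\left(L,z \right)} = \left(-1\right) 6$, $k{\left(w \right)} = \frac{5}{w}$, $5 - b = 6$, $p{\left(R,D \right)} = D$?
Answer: $-200$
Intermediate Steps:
$b = -1$ ($b = 5 - 6 = -1$)
$P{\left(L,z \right)} = -6$
$a{\left(U \right)} = 16$ ($a{\left(U \right)} = \frac{\left(-6 - 2\right)^{2}}{4} = \frac{\left(-8\right)^{2}}{4} = \frac{1}{4} \cdot 64 = 16$)
$k{\left(-2 \right)} a{\left(-7 \right)} p{\left(-7,5 \right)} = \frac{5}{-2} \cdot 16 \cdot 5 = 5 \left(- \frac{1}{2}\right) 16 \cdot 5 = \left(- \frac{5}{2}\right) 16 \cdot 5 = \left(-40\right) 5 = -200$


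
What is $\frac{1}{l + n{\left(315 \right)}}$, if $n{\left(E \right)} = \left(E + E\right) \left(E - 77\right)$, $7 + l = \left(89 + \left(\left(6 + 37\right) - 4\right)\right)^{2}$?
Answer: $\frac{1}{166317} \approx 6.0126 \cdot 10^{-6}$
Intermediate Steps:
$l = 16377$ ($l = -7 + \left(89 + \left(\left(6 + 37\right) - 4\right)\right)^{2} = -7 + \left(89 + \left(43 - 4\right)\right)^{2} = -7 + \left(89 + 39\right)^{2} = -7 + 128^{2} = -7 + 16384 = 16377$)
$n{\left(E \right)} = 2 E \left(-77 + E\right)$
$\frac{1}{l + n{\left(315 \right)}} = \frac{1}{16377 + 2 \cdot 315 \left(-77 + 315\right)} = \frac{1}{16377 + 2 \cdot 315 \cdot 238} = \frac{1}{16377 + 149940} = \frac{1}{166317}$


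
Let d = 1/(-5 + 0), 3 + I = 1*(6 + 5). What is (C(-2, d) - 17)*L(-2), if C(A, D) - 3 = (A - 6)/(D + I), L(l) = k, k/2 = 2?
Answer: -2344/39 ≈ -60.103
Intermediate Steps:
I = 8 (I = -3 + 1*(6 + 5) = -3 + 1*11 = -3 + 11 = 8)
k = 4 (k = 2*2 = 4)
L(l) = 4
d = -⅕ (d = 1/(-5) = -⅕ ≈ -0.20000)
C(A, D) = 3 + (-6 + A)/(8 + D) (C(A, D) = 3 + (A - 6)/(D + 8) = 3 + (-6 + A)/(8 + D))
(C(-2, d) - 17)*L(-2) = ((18 - 2 + 3*(-⅕))/(8 - ⅕) - 17)*4 = ((18 - 2 - ⅗)/(39/5) - 17)*4 = ((5/39)*(77/5) - 17)*4 = (77/39 - 17)*4 = -586/39*4 = -2344/39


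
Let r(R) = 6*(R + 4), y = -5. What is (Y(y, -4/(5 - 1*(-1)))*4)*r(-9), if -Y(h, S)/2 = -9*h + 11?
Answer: 13440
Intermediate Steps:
Y(h, S) = -22 + 18*h (Y(h, S) = -2*(-9*h + 11) = -2*(11 - 9*h) = -22 + 18*h)
r(R) = 24 + 6*R (r(R) = 6*(4 + R) = 24 + 6*R)
(Y(y, -4/(5 - 1*(-1)))*4)*r(-9) = ((-22 + 18*(-5))*4)*(24 + 6*(-9)) = ((-22 - 90)*4)*(24 - 54) = -112*4*(-30) = -448*(-30) = 13440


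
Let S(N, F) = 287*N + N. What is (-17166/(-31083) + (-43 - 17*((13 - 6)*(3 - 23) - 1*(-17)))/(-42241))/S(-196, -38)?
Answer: -15369/1722081088 ≈ -8.9247e-6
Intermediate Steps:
S(N, F) = 288*N
(-17166/(-31083) + (-43 - 17*((13 - 6)*(3 - 23) - 1*(-17)))/(-42241))/S(-196, -38) = (-17166/(-31083) + (-43 - 17*((13 - 6)*(3 - 23) - 1*(-17)))/(-42241))/((288*(-196))) = (-17166*(-1/31083) + (-43 - 17*(7*(-20) + 17))*(-1/42241))/(-56448) = (5722/10361 + (-43 - 17*(-140 + 17))*(-1/42241))*(-1/56448) = (5722/10361 + (-43 - 17*(-123))*(-1/42241))*(-1/56448) = (5722/10361 + (-43 + 2091)*(-1/42241))*(-1/56448) = (5722/10361 + 2048*(-1/42241))*(-1/56448) = (5722/10361 - 2048/42241)*(-1/56448) = (276642/549133)*(-1/56448) = -15369/1722081088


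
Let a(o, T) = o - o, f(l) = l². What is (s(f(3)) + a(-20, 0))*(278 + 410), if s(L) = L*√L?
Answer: 18576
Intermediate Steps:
a(o, T) = 0
s(L) = L^(3/2)
(s(f(3)) + a(-20, 0))*(278 + 410) = ((3²)^(3/2) + 0)*(278 + 410) = (9^(3/2) + 0)*688 = (27 + 0)*688 = 27*688 = 18576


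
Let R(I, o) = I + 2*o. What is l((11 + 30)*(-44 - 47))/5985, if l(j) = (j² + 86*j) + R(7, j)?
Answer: 129448/57 ≈ 2271.0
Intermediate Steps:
l(j) = 7 + j² + 88*j (l(j) = (j² + 86*j) + (7 + 2*j) = 7 + j² + 88*j)
l((11 + 30)*(-44 - 47))/5985 = (7 + ((11 + 30)*(-44 - 47))² + 88*((11 + 30)*(-44 - 47)))/5985 = (7 + (41*(-91))² + 88*(41*(-91)))*(1/5985) = (7 + (-3731)² + 88*(-3731))*(1/5985) = (7 + 13920361 - 328328)*(1/5985) = 13592040*(1/5985) = 129448/57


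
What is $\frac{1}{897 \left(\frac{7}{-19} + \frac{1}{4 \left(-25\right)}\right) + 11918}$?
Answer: $\frac{1900}{21999257} \approx 8.6367 \cdot 10^{-5}$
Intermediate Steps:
$\frac{1}{897 \left(\frac{7}{-19} + \frac{1}{4 \left(-25\right)}\right) + 11918} = \frac{1}{897 \left(7 \left(- \frac{1}{19}\right) + \frac{1}{4} \left(- \frac{1}{25}\right)\right) + 11918} = \frac{1}{897 \left(- \frac{7}{19} - \frac{1}{100}\right) + 11918} = \frac{1}{897 \left(- \frac{719}{1900}\right) + 11918} = \frac{1}{- \frac{644943}{1900} + 11918} = \frac{1}{\frac{21999257}{1900}} = \frac{1900}{21999257}$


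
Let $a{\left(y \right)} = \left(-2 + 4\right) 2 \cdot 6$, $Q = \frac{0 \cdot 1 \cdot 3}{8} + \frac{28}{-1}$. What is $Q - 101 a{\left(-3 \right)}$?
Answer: $-2452$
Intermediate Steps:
$Q = -28$ ($Q = 0 \cdot 3 \cdot \frac{1}{8} + 28 \left(-1\right) = 0 \cdot \frac{1}{8} - 28 = 0 - 28 = -28$)
$a{\left(y \right)} = 24$ ($a{\left(y \right)} = 2 \cdot 2 \cdot 6 = 4 \cdot 6 = 24$)
$Q - 101 a{\left(-3 \right)} = -28 - 2424 = -2452$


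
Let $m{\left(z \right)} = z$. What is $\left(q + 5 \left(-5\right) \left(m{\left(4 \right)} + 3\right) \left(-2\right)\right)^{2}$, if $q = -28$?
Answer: $103684$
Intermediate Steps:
$\left(q + 5 \left(-5\right) \left(m{\left(4 \right)} + 3\right) \left(-2\right)\right)^{2} = \left(-28 + 5 \left(-5\right) \left(4 + 3\right) \left(-2\right)\right)^{2} = \left(-28 + \left(-25\right) 7 \left(-2\right)\right)^{2} = \left(-28 - -350\right)^{2} = \left(-28 + 350\right)^{2} = 322^{2} = 103684$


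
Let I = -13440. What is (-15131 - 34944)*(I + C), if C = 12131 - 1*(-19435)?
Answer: -907659450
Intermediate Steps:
C = 31566 (C = 12131 + 19435 = 31566)
(-15131 - 34944)*(I + C) = (-15131 - 34944)*(-13440 + 31566) = -50075*18126 = -907659450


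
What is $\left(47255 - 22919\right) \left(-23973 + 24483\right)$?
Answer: $12411360$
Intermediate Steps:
$\left(47255 - 22919\right) \left(-23973 + 24483\right) = 24336 \cdot 510 = 12411360$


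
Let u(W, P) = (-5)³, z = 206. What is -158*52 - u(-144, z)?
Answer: -8091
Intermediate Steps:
u(W, P) = -125
-158*52 - u(-144, z) = -158*52 - 1*(-125) = -8216 + 125 = -8091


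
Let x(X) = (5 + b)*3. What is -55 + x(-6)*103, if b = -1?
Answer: 1181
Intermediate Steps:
x(X) = 12 (x(X) = (5 - 1)*3 = 4*3 = 12)
-55 + x(-6)*103 = -55 + 12*103 = -55 + 1236 = 1181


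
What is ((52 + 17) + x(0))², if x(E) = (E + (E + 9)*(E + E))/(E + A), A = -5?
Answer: 4761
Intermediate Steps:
x(E) = (E + 2*E*(9 + E))/(-5 + E) (x(E) = (E + (E + 9)*(E + E))/(E - 5) = (E + (9 + E)*(2*E))/(-5 + E) = (E + 2*E*(9 + E))/(-5 + E))
((52 + 17) + x(0))² = ((52 + 17) + 0*(19 + 2*0)/(-5 + 0))² = (69 + 0*(19 + 0)/(-5))² = (69 + 0*(-⅕)*19)² = (69 + 0)² = 69² = 4761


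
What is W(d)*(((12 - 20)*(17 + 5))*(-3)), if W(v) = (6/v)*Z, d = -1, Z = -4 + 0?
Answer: 12672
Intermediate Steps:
Z = -4
W(v) = -24/v (W(v) = (6/v)*(-4) = -24/v)
W(d)*(((12 - 20)*(17 + 5))*(-3)) = (-24/(-1))*(((12 - 20)*(17 + 5))*(-3)) = (-24*(-1))*(-8*22*(-3)) = 24*(-176*(-3)) = 24*528 = 12672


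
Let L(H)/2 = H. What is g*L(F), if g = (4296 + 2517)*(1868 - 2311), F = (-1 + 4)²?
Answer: -54326862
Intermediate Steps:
F = 9 (F = 3² = 9)
L(H) = 2*H
g = -3018159 (g = 6813*(-443) = -3018159)
g*L(F) = -6036318*9 = -3018159*18 = -54326862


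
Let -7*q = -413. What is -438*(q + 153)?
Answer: -92856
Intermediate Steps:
q = 59 (q = -⅐*(-413) = 59)
-438*(q + 153) = -438*(59 + 153) = -438*212 = -92856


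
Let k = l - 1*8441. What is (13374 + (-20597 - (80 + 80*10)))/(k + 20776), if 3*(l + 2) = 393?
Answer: -8103/12464 ≈ -0.65011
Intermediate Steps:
l = 129 (l = -2 + (⅓)*393 = -2 + 131 = 129)
k = -8312 (k = 129 - 1*8441 = 129 - 8441 = -8312)
(13374 + (-20597 - (80 + 80*10)))/(k + 20776) = (13374 + (-20597 - (80 + 80*10)))/(-8312 + 20776) = (13374 + (-20597 - (80 + 800)))/12464 = (13374 + (-20597 - 1*880))*(1/12464) = (13374 + (-20597 - 880))*(1/12464) = (13374 - 21477)*(1/12464) = -8103*1/12464 = -8103/12464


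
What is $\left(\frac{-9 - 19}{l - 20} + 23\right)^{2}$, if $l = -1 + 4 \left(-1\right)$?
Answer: $\frac{363609}{625} \approx 581.77$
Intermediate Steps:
$l = -5$ ($l = -1 - 4 = -5$)
$\left(\frac{-9 - 19}{l - 20} + 23\right)^{2} = \left(\frac{-9 - 19}{-5 - 20} + 23\right)^{2} = \left(- \frac{28}{-25} + 23\right)^{2} = \left(\left(-28\right) \left(- \frac{1}{25}\right) + 23\right)^{2} = \left(\frac{28}{25} + 23\right)^{2} = \left(\frac{603}{25}\right)^{2} = \frac{363609}{625}$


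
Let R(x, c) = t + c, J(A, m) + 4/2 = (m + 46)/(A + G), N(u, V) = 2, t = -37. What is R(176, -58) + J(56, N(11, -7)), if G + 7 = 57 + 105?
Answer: -20419/211 ≈ -96.772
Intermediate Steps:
G = 155 (G = -7 + (57 + 105) = -7 + 162 = 155)
J(A, m) = -2 + (46 + m)/(155 + A) (J(A, m) = -2 + (m + 46)/(A + 155) = -2 + (46 + m)/(155 + A))
R(x, c) = -37 + c
R(176, -58) + J(56, N(11, -7)) = (-37 - 58) + (-264 + 2 - 2*56)/(155 + 56) = -95 + (-264 + 2 - 112)/211 = -95 + (1/211)*(-374) = -95 - 374/211 = -20419/211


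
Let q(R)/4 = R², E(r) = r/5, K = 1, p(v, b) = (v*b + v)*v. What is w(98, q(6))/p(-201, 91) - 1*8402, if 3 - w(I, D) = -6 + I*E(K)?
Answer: -156146632973/18584460 ≈ -8402.0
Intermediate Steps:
p(v, b) = v*(v + b*v) (p(v, b) = (b*v + v)*v = (v + b*v)*v = v*(v + b*v))
E(r) = r/5 (E(r) = r*(⅕) = r/5)
q(R) = 4*R²
w(I, D) = 9 - I/5 (w(I, D) = 3 - (-6 + I*((⅕)*1)) = 3 - (-6 + I*(⅕)) = 3 - (-6 + I/5) = 3 + (6 - I/5) = 9 - I/5)
w(98, q(6))/p(-201, 91) - 1*8402 = (9 - ⅕*98)/(((-201)²*(1 + 91))) - 1*8402 = (9 - 98/5)/((40401*92)) - 8402 = -53/5/3716892 - 8402 = -53/5*1/3716892 - 8402 = -53/18584460 - 8402 = -156146632973/18584460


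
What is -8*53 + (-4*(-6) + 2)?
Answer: -398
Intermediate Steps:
-8*53 + (-4*(-6) + 2) = -424 + (24 + 2) = -424 + 26 = -398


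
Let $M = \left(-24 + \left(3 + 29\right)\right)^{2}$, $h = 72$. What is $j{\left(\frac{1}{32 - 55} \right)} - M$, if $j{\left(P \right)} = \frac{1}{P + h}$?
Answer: $- \frac{105897}{1655} \approx -63.986$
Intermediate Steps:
$M = 64$ ($M = \left(-24 + 32\right)^{2} = 8^{2} = 64$)
$j{\left(P \right)} = \frac{1}{72 + P}$ ($j{\left(P \right)} = \frac{1}{P + 72} = \frac{1}{72 + P}$)
$j{\left(\frac{1}{32 - 55} \right)} - M = \frac{1}{72 + \frac{1}{32 - 55}} - 64 = \frac{1}{72 + \frac{1}{-23}} - 64 = \frac{1}{72 - \frac{1}{23}} - 64 = \frac{1}{\frac{1655}{23}} - 64 = \frac{23}{1655} - 64 = - \frac{105897}{1655}$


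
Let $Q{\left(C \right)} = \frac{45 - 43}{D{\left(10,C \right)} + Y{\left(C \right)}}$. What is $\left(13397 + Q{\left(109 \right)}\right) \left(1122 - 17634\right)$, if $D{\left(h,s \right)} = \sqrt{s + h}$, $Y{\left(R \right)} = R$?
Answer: $- \frac{1300945243392}{5881} + \frac{16512 \sqrt{119}}{5881} \approx -2.2121 \cdot 10^{8}$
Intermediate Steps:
$D{\left(h,s \right)} = \sqrt{h + s}$
$Q{\left(C \right)} = \frac{2}{C + \sqrt{10 + C}}$ ($Q{\left(C \right)} = \frac{45 - 43}{\sqrt{10 + C} + C} = \frac{2}{C + \sqrt{10 + C}}$)
$\left(13397 + Q{\left(109 \right)}\right) \left(1122 - 17634\right) = \left(13397 + \frac{2}{109 + \sqrt{10 + 109}}\right) \left(1122 - 17634\right) = \left(13397 + \frac{2}{109 + \sqrt{119}}\right) \left(-16512\right) = -221211264 - \frac{33024}{109 + \sqrt{119}}$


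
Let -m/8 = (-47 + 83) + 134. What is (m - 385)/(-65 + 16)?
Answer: 1745/49 ≈ 35.612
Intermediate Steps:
m = -1360 (m = -8*((-47 + 83) + 134) = -8*(36 + 134) = -8*170 = -1360)
(m - 385)/(-65 + 16) = (-1360 - 385)/(-65 + 16) = -1745/(-49) = -1745*(-1/49) = 1745/49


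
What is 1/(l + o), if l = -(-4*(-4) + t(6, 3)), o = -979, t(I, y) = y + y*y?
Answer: -1/1007 ≈ -0.00099305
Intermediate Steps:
t(I, y) = y + y²
l = -28 (l = -(-4*(-4) + 3*(1 + 3)) = -(16 + 3*4) = -(16 + 12) = -1*28 = -28)
1/(l + o) = 1/(-28 - 979) = 1/(-1007) = -1/1007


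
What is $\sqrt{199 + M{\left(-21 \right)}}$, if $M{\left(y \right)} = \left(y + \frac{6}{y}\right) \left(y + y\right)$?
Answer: $\sqrt{1093} \approx 33.061$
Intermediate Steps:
$M{\left(y \right)} = 2 y \left(y + \frac{6}{y}\right)$ ($M{\left(y \right)} = \left(y + \frac{6}{y}\right) 2 y = 2 y \left(y + \frac{6}{y}\right)$)
$\sqrt{199 + M{\left(-21 \right)}} = \sqrt{199 + \left(12 + 2 \left(-21\right)^{2}\right)} = \sqrt{199 + \left(12 + 2 \cdot 441\right)} = \sqrt{199 + \left(12 + 882\right)} = \sqrt{199 + 894} = \sqrt{1093}$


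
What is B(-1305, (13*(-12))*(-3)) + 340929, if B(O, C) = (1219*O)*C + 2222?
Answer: -744148909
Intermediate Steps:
B(O, C) = 2222 + 1219*C*O (B(O, C) = 1219*C*O + 2222 = 2222 + 1219*C*O)
B(-1305, (13*(-12))*(-3)) + 340929 = (2222 + 1219*((13*(-12))*(-3))*(-1305)) + 340929 = (2222 + 1219*(-156*(-3))*(-1305)) + 340929 = (2222 + 1219*468*(-1305)) + 340929 = (2222 - 744492060) + 340929 = -744489838 + 340929 = -744148909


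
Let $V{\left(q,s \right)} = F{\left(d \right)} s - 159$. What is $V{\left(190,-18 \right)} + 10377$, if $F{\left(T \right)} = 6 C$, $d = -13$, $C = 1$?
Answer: $10110$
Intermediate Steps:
$F{\left(T \right)} = 6$ ($F{\left(T \right)} = 6 \cdot 1 = 6$)
$V{\left(q,s \right)} = -159 + 6 s$ ($V{\left(q,s \right)} = 6 s - 159 = -159 + 6 s$)
$V{\left(190,-18 \right)} + 10377 = \left(-159 + 6 \left(-18\right)\right) + 10377 = \left(-159 - 108\right) + 10377 = -267 + 10377 = 10110$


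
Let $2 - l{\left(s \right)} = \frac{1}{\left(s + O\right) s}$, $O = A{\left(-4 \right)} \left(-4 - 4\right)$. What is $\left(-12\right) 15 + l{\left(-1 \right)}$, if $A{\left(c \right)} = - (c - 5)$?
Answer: $- \frac{12995}{73} \approx -178.01$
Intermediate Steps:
$A{\left(c \right)} = 5 - c$ ($A{\left(c \right)} = - (-5 + c) = 5 - c$)
$O = -72$ ($O = \left(5 - -4\right) \left(-4 - 4\right) = \left(5 + 4\right) \left(-8\right) = 9 \left(-8\right) = -72$)
$l{\left(s \right)} = 2 - \frac{1}{s \left(-72 + s\right)}$ ($l{\left(s \right)} = 2 - \frac{1}{\left(s - 72\right) s} = 2 - \frac{1}{\left(-72 + s\right) s} = 2 - \frac{1}{s \left(-72 + s\right)}$)
$\left(-12\right) 15 + l{\left(-1 \right)} = \left(-12\right) 15 + \frac{-1 - -144 + 2 \left(-1\right)^{2}}{\left(-1\right) \left(-72 - 1\right)} = -180 - \frac{-1 + 144 + 2 \cdot 1}{-73} = -180 - - \frac{-1 + 144 + 2}{73} = -180 - \left(- \frac{1}{73}\right) 145 = -180 + \frac{145}{73} = - \frac{12995}{73}$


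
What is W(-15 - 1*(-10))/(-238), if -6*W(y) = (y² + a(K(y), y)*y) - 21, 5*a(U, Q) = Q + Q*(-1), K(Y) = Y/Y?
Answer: 1/357 ≈ 0.0028011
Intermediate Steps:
K(Y) = 1
a(U, Q) = 0 (a(U, Q) = (Q + Q*(-1))/5 = (Q - Q)/5 = (⅕)*0 = 0)
W(y) = 7/2 - y²/6 (W(y) = -((y² + 0*y) - 21)/6 = -((y² + 0) - 21)/6 = -(y² - 21)/6 = -(-21 + y²)/6 = 7/2 - y²/6)
W(-15 - 1*(-10))/(-238) = (7/2 - (-15 - 1*(-10))²/6)/(-238) = (7/2 - (-15 + 10)²/6)*(-1/238) = (7/2 - ⅙*(-5)²)*(-1/238) = (7/2 - ⅙*25)*(-1/238) = (7/2 - 25/6)*(-1/238) = -⅔*(-1/238) = 1/357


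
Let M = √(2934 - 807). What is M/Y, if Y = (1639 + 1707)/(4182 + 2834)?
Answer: 3508*√2127/1673 ≈ 96.705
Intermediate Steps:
Y = 1673/3508 (Y = 3346/7016 = 3346*(1/7016) = 1673/3508 ≈ 0.47691)
M = √2127 ≈ 46.119
M/Y = √2127/(1673/3508) = √2127*(3508/1673) = 3508*√2127/1673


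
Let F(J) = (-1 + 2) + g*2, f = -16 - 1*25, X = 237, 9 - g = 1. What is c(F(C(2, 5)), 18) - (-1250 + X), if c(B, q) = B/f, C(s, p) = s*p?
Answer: 41516/41 ≈ 1012.6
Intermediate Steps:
g = 8 (g = 9 - 1*1 = 9 - 1 = 8)
f = -41 (f = -16 - 25 = -41)
C(s, p) = p*s
F(J) = 17 (F(J) = (-1 + 2) + 8*2 = 1 + 16 = 17)
c(B, q) = -B/41 (c(B, q) = B/(-41) = B*(-1/41) = -B/41)
c(F(C(2, 5)), 18) - (-1250 + X) = -1/41*17 - (-1250 + 237) = -17/41 - 1*(-1013) = -17/41 + 1013 = 41516/41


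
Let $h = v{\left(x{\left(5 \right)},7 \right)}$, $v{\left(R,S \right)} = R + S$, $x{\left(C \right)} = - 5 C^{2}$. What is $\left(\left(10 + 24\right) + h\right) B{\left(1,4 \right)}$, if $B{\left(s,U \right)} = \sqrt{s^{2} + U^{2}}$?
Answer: $- 84 \sqrt{17} \approx -346.34$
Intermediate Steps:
$h = -118$ ($h = - 5 \cdot 5^{2} + 7 = \left(-5\right) 25 + 7 = -125 + 7 = -118$)
$B{\left(s,U \right)} = \sqrt{U^{2} + s^{2}}$
$\left(\left(10 + 24\right) + h\right) B{\left(1,4 \right)} = \left(\left(10 + 24\right) - 118\right) \sqrt{4^{2} + 1^{2}} = \left(34 - 118\right) \sqrt{16 + 1} = - 84 \sqrt{17}$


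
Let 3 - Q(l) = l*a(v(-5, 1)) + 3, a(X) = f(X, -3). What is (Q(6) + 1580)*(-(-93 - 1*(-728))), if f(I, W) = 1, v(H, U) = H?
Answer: -999490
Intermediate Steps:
a(X) = 1
Q(l) = -l (Q(l) = 3 - (l*1 + 3) = 3 - (l + 3) = 3 - (3 + l) = 3 + (-3 - l) = -l)
(Q(6) + 1580)*(-(-93 - 1*(-728))) = (-1*6 + 1580)*(-(-93 - 1*(-728))) = (-6 + 1580)*(-(-93 + 728)) = 1574*(-1*635) = 1574*(-635) = -999490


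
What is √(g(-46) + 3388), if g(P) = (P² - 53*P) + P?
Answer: 2*√1974 ≈ 88.859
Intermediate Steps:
g(P) = P² - 52*P
√(g(-46) + 3388) = √(-46*(-52 - 46) + 3388) = √(-46*(-98) + 3388) = √(4508 + 3388) = √7896 = 2*√1974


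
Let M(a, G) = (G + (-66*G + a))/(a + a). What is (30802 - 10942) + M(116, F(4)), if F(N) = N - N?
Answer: 39721/2 ≈ 19861.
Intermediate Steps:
F(N) = 0
M(a, G) = (a - 65*G)/(2*a) (M(a, G) = (G + (a - 66*G))/((2*a)) = (a - 65*G)*(1/(2*a)) = (a - 65*G)/(2*a))
(30802 - 10942) + M(116, F(4)) = (30802 - 10942) + (1/2)*(116 - 65*0)/116 = 19860 + (1/2)*(1/116)*(116 + 0) = 19860 + (1/2)*(1/116)*116 = 19860 + 1/2 = 39721/2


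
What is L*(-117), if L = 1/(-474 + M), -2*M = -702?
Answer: 39/41 ≈ 0.95122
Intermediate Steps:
M = 351 (M = -½*(-702) = 351)
L = -1/123 (L = 1/(-474 + 351) = 1/(-123) = -1/123 ≈ -0.0081301)
L*(-117) = -1/123*(-117) = 39/41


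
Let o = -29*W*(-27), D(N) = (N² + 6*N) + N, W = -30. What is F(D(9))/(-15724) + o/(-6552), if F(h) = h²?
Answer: 3242979/1430884 ≈ 2.2664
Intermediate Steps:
D(N) = N² + 7*N
o = -23490 (o = -29*(-30)*(-27) = 870*(-27) = -23490)
F(D(9))/(-15724) + o/(-6552) = (9*(7 + 9))²/(-15724) - 23490/(-6552) = (9*16)²*(-1/15724) - 23490*(-1/6552) = 144²*(-1/15724) + 1305/364 = 20736*(-1/15724) + 1305/364 = -5184/3931 + 1305/364 = 3242979/1430884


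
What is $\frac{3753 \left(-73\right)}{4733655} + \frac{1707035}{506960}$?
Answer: $\frac{529441562579}{159984915920} \approx 3.3093$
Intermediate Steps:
$\frac{3753 \left(-73\right)}{4733655} + \frac{1707035}{506960} = \left(-273969\right) \frac{1}{4733655} + 1707035 \cdot \frac{1}{506960} = - \frac{91323}{1577885} + \frac{341407}{101392} = \frac{529441562579}{159984915920}$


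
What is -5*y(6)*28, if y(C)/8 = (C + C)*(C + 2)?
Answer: -107520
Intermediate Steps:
y(C) = 16*C*(2 + C) (y(C) = 8*((C + C)*(C + 2)) = 8*((2*C)*(2 + C)) = 8*(2*C*(2 + C)) = 16*C*(2 + C))
-5*y(6)*28 = -80*6*(2 + 6)*28 = -80*6*8*28 = -5*768*28 = -3840*28 = -107520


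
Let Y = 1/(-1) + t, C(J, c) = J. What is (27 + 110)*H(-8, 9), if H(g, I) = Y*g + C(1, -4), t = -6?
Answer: 7809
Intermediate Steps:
Y = -7 (Y = 1/(-1) - 6 = -1 - 6 = -7)
H(g, I) = 1 - 7*g (H(g, I) = -7*g + 1 = 1 - 7*g)
(27 + 110)*H(-8, 9) = (27 + 110)*(1 - 7*(-8)) = 137*(1 + 56) = 137*57 = 7809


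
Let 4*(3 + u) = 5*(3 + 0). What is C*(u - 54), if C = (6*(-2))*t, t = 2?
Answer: 1278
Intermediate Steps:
C = -24 (C = (6*(-2))*2 = -12*2 = -24)
u = 3/4 (u = -3 + (5*(3 + 0))/4 = -3 + (5*3)/4 = -3 + (1/4)*15 = -3 + 15/4 = 3/4 ≈ 0.75000)
C*(u - 54) = -24*(3/4 - 54) = -24*(-213/4) = 1278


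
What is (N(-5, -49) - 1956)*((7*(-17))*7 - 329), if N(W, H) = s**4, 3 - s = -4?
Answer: -517090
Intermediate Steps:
s = 7 (s = 3 - 1*(-4) = 3 + 4 = 7)
N(W, H) = 2401 (N(W, H) = 7**4 = 2401)
(N(-5, -49) - 1956)*((7*(-17))*7 - 329) = (2401 - 1956)*((7*(-17))*7 - 329) = 445*(-119*7 - 329) = 445*(-833 - 329) = 445*(-1162) = -517090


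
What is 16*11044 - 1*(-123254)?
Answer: 299958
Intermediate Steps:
16*11044 - 1*(-123254) = 176704 + 123254 = 299958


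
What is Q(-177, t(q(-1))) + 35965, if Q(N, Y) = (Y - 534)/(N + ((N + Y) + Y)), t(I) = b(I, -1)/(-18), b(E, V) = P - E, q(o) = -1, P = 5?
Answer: 5466909/152 ≈ 35967.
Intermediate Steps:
b(E, V) = 5 - E
t(I) = -5/18 + I/18 (t(I) = (5 - I)/(-18) = (5 - I)*(-1/18) = -5/18 + I/18)
Q(N, Y) = (-534 + Y)/(2*N + 2*Y) (Q(N, Y) = (-534 + Y)/(N + (N + 2*Y)) = (-534 + Y)/(2*N + 2*Y))
Q(-177, t(q(-1))) + 35965 = (-267 + (-5/18 + (1/18)*(-1))/2)/(-177 + (-5/18 + (1/18)*(-1))) + 35965 = (-267 + (-5/18 - 1/18)/2)/(-177 + (-5/18 - 1/18)) + 35965 = (-267 + (½)*(-⅓))/(-177 - ⅓) + 35965 = (-267 - ⅙)/(-532/3) + 35965 = -3/532*(-1603/6) + 35965 = 229/152 + 35965 = 5466909/152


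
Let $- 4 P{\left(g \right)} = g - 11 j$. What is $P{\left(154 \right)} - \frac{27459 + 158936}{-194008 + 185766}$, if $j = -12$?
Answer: $- \frac{201454}{4121} \approx -48.885$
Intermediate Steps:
$P{\left(g \right)} = -33 - \frac{g}{4}$ ($P{\left(g \right)} = - \frac{g - -132}{4} = - \frac{g + 132}{4} = - \frac{132 + g}{4} = -33 - \frac{g}{4}$)
$P{\left(154 \right)} - \frac{27459 + 158936}{-194008 + 185766} = \left(-33 - \frac{77}{2}\right) - \frac{27459 + 158936}{-194008 + 185766} = \left(-33 - \frac{77}{2}\right) - \frac{186395}{-8242} = - \frac{143}{2} - 186395 \left(- \frac{1}{8242}\right) = - \frac{143}{2} - - \frac{186395}{8242} = - \frac{143}{2} + \frac{186395}{8242} = - \frac{201454}{4121}$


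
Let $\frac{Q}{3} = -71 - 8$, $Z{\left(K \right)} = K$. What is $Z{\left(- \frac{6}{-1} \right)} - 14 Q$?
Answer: $3324$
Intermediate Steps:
$Q = -237$ ($Q = 3 \left(-71 - 8\right) = 3 \left(-79\right) = -237$)
$Z{\left(- \frac{6}{-1} \right)} - 14 Q = - \frac{6}{-1} - -3318 = \left(-6\right) \left(-1\right) + 3318 = 6 + 3318 = 3324$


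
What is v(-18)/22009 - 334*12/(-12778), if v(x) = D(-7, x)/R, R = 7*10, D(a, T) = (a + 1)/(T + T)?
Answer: 18524541509/59058510420 ≈ 0.31366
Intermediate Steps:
D(a, T) = (1 + a)/(2*T) (D(a, T) = (1 + a)/((2*T)) = (1 + a)*(1/(2*T)) = (1 + a)/(2*T))
R = 70
v(x) = -3/(70*x) (v(x) = ((1 - 7)/(2*x))/70 = ((½)*(-6)/x)*(1/70) = -3/x*(1/70) = -3/(70*x))
v(-18)/22009 - 334*12/(-12778) = -3/70/(-18)/22009 - 334*12/(-12778) = -3/70*(-1/18)*(1/22009) - 4008*(-1/12778) = (1/420)*(1/22009) + 2004/6389 = 1/9243780 + 2004/6389 = 18524541509/59058510420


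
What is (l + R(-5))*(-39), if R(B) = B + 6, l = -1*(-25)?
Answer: -1014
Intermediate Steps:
l = 25
R(B) = 6 + B
(l + R(-5))*(-39) = (25 + (6 - 5))*(-39) = (25 + 1)*(-39) = 26*(-39) = -1014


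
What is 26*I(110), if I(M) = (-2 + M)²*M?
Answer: 33359040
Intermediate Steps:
I(M) = M*(-2 + M)²
26*I(110) = 26*(110*(-2 + 110)²) = 26*(110*108²) = 26*(110*11664) = 26*1283040 = 33359040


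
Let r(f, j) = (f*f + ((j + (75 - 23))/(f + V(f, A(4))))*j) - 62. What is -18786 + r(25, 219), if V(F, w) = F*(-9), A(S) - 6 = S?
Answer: -3703949/200 ≈ -18520.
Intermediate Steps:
A(S) = 6 + S
V(F, w) = -9*F
r(f, j) = -62 + f**2 - j*(52 + j)/(8*f) (r(f, j) = (f*f + ((j + (75 - 23))/(f - 9*f))*j) - 62 = (f**2 + ((j + 52)/((-8*f)))*j) - 62 = (f**2 + ((52 + j)*(-1/(8*f)))*j) - 62 = (f**2 + (-(52 + j)/(8*f))*j) - 62 = (f**2 - j*(52 + j)/(8*f)) - 62 = -62 + f**2 - j*(52 + j)/(8*f))
-18786 + r(25, 219) = -18786 + (1/8)*(-1*219**2 - 496*25 - 52*219 + 8*25**3)/25 = -18786 + (1/8)*(1/25)*(-1*47961 - 12400 - 11388 + 8*15625) = -18786 + (1/8)*(1/25)*(-47961 - 12400 - 11388 + 125000) = -18786 + (1/8)*(1/25)*53251 = -18786 + 53251/200 = -3703949/200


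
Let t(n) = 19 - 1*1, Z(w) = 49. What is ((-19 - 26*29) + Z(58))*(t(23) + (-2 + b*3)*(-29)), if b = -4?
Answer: -306976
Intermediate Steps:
t(n) = 18 (t(n) = 19 - 1 = 18)
((-19 - 26*29) + Z(58))*(t(23) + (-2 + b*3)*(-29)) = ((-19 - 26*29) + 49)*(18 + (-2 - 4*3)*(-29)) = ((-19 - 754) + 49)*(18 + (-2 - 12)*(-29)) = (-773 + 49)*(18 - 14*(-29)) = -724*(18 + 406) = -724*424 = -306976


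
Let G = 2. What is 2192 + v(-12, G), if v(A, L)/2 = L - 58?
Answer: 2080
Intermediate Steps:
v(A, L) = -116 + 2*L (v(A, L) = 2*(L - 58) = 2*(-58 + L) = -116 + 2*L)
2192 + v(-12, G) = 2192 + (-116 + 2*2) = 2192 + (-116 + 4) = 2192 - 112 = 2080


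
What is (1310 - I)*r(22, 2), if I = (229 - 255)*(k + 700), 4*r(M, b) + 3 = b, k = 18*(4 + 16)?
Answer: -14435/2 ≈ -7217.5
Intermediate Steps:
k = 360 (k = 18*20 = 360)
r(M, b) = -¾ + b/4
I = -27560 (I = (229 - 255)*(360 + 700) = -26*1060 = -27560)
(1310 - I)*r(22, 2) = (1310 - 1*(-27560))*(-¾ + (¼)*2) = (1310 + 27560)*(-¾ + ½) = 28870*(-¼) = -14435/2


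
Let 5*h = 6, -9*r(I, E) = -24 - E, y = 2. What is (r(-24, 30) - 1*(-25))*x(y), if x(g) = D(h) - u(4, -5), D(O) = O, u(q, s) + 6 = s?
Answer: 1891/5 ≈ 378.20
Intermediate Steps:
r(I, E) = 8/3 + E/9 (r(I, E) = -(-24 - E)/9 = 8/3 + E/9)
u(q, s) = -6 + s
h = 6/5 (h = (⅕)*6 = 6/5 ≈ 1.2000)
x(g) = 61/5 (x(g) = 6/5 - (-6 - 5) = 6/5 - 1*(-11) = 6/5 + 11 = 61/5)
(r(-24, 30) - 1*(-25))*x(y) = ((8/3 + (⅑)*30) - 1*(-25))*(61/5) = ((8/3 + 10/3) + 25)*(61/5) = (6 + 25)*(61/5) = 31*(61/5) = 1891/5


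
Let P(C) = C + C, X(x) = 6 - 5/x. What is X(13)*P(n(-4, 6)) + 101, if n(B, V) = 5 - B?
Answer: 2627/13 ≈ 202.08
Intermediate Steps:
P(C) = 2*C
X(13)*P(n(-4, 6)) + 101 = (6 - 5/13)*(2*(5 - 1*(-4))) + 101 = (6 - 5*1/13)*(2*(5 + 4)) + 101 = (6 - 5/13)*(2*9) + 101 = (73/13)*18 + 101 = 1314/13 + 101 = 2627/13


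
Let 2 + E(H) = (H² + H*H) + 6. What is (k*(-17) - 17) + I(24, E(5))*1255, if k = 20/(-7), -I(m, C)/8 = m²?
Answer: -40481059/7 ≈ -5.7830e+6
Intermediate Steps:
E(H) = 4 + 2*H² (E(H) = -2 + ((H² + H*H) + 6) = -2 + ((H² + H²) + 6) = -2 + (2*H² + 6) = -2 + (6 + 2*H²) = 4 + 2*H²)
I(m, C) = -8*m²
k = -20/7 (k = 20*(-⅐) = -20/7 ≈ -2.8571)
(k*(-17) - 17) + I(24, E(5))*1255 = (-20/7*(-17) - 17) - 8*24²*1255 = (340/7 - 17) - 8*576*1255 = 221/7 - 4608*1255 = 221/7 - 5783040 = -40481059/7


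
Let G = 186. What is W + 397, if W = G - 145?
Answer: 438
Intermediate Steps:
W = 41 (W = 186 - 145 = 41)
W + 397 = 41 + 397 = 438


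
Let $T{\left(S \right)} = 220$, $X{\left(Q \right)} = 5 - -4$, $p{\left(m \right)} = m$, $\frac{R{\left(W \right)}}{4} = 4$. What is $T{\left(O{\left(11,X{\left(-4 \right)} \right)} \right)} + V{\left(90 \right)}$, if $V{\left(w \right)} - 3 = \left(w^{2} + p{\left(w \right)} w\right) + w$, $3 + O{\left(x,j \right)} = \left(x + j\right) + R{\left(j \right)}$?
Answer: $16513$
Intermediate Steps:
$R{\left(W \right)} = 16$ ($R{\left(W \right)} = 4 \cdot 4 = 16$)
$X{\left(Q \right)} = 9$ ($X{\left(Q \right)} = 5 + 4 = 9$)
$O{\left(x,j \right)} = 13 + j + x$ ($O{\left(x,j \right)} = -3 + \left(\left(x + j\right) + 16\right) = -3 + \left(\left(j + x\right) + 16\right) = -3 + \left(16 + j + x\right) = 13 + j + x$)
$V{\left(w \right)} = 3 + w + 2 w^{2}$ ($V{\left(w \right)} = 3 + \left(\left(w^{2} + w w\right) + w\right) = 3 + \left(\left(w^{2} + w^{2}\right) + w\right) = 3 + \left(2 w^{2} + w\right) = 3 + \left(w + 2 w^{2}\right) = 3 + w + 2 w^{2}$)
$T{\left(O{\left(11,X{\left(-4 \right)} \right)} \right)} + V{\left(90 \right)} = 220 + \left(3 + 90 + 2 \cdot 90^{2}\right) = 220 + \left(3 + 90 + 2 \cdot 8100\right) = 220 + \left(3 + 90 + 16200\right) = 220 + 16293 = 16513$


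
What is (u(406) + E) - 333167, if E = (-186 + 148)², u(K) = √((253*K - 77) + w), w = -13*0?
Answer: -331723 + √102641 ≈ -3.3140e+5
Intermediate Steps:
w = 0
u(K) = √(-77 + 253*K) (u(K) = √((253*K - 77) + 0) = √((-77 + 253*K) + 0) = √(-77 + 253*K))
E = 1444 (E = (-38)² = 1444)
(u(406) + E) - 333167 = (√(-77 + 253*406) + 1444) - 333167 = (√(-77 + 102718) + 1444) - 333167 = (√102641 + 1444) - 333167 = (1444 + √102641) - 333167 = -331723 + √102641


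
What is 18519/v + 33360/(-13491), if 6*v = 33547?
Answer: 126637018/150860859 ≈ 0.83943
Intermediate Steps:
v = 33547/6 (v = (⅙)*33547 = 33547/6 ≈ 5591.2)
18519/v + 33360/(-13491) = 18519/(33547/6) + 33360/(-13491) = 18519*(6/33547) + 33360*(-1/13491) = 111114/33547 - 11120/4497 = 126637018/150860859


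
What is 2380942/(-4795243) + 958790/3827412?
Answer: -2257607473067/9176685300558 ≈ -0.24602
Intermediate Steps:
2380942/(-4795243) + 958790/3827412 = 2380942*(-1/4795243) + 958790*(1/3827412) = -2380942/4795243 + 479395/1913706 = -2257607473067/9176685300558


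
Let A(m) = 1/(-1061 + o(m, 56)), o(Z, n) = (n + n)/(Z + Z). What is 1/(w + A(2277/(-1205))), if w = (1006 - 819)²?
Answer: 2483377/86841208036 ≈ 2.8597e-5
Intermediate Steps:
o(Z, n) = n/Z (o(Z, n) = (2*n)/((2*Z)) = (2*n)*(1/(2*Z)) = n/Z)
A(m) = 1/(-1061 + 56/m)
w = 34969 (w = 187² = 34969)
1/(w + A(2277/(-1205))) = 1/(34969 - 2277/(-1205)/(-56 + 1061*(2277/(-1205)))) = 1/(34969 - 2277*(-1/1205)/(-56 + 1061*(2277*(-1/1205)))) = 1/(34969 - 1*(-2277/1205)/(-56 + 1061*(-2277/1205))) = 1/(34969 - 1*(-2277/1205)/(-56 - 2415897/1205)) = 1/(34969 - 1*(-2277/1205)/(-2483377/1205)) = 1/(34969 - 1*(-2277/1205)*(-1205/2483377)) = 1/(34969 - 2277/2483377) = 1/(86841208036/2483377) = 2483377/86841208036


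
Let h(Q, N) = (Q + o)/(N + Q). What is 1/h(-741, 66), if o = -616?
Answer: 675/1357 ≈ 0.49742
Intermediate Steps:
h(Q, N) = (-616 + Q)/(N + Q) (h(Q, N) = (Q - 616)/(N + Q) = (-616 + Q)/(N + Q))
1/h(-741, 66) = 1/((-616 - 741)/(66 - 741)) = 1/(-1357/(-675)) = 1/(-1/675*(-1357)) = 1/(1357/675) = 675/1357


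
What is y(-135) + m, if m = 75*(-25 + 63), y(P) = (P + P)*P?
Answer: 39300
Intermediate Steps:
y(P) = 2*P² (y(P) = (2*P)*P = 2*P²)
m = 2850 (m = 75*38 = 2850)
y(-135) + m = 2*(-135)² + 2850 = 2*18225 + 2850 = 36450 + 2850 = 39300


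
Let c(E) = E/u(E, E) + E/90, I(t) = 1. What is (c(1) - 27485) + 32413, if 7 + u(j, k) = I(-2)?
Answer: 221753/45 ≈ 4927.8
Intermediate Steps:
u(j, k) = -6 (u(j, k) = -7 + 1 = -6)
c(E) = -7*E/45 (c(E) = E/(-6) + E/90 = E*(-⅙) + E*(1/90) = -E/6 + E/90 = -7*E/45)
(c(1) - 27485) + 32413 = (-7/45*1 - 27485) + 32413 = (-7/45 - 27485) + 32413 = -1236832/45 + 32413 = 221753/45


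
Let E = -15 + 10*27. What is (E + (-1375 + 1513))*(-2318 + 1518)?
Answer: -314400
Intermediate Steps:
E = 255 (E = -15 + 270 = 255)
(E + (-1375 + 1513))*(-2318 + 1518) = (255 + (-1375 + 1513))*(-2318 + 1518) = (255 + 138)*(-800) = 393*(-800) = -314400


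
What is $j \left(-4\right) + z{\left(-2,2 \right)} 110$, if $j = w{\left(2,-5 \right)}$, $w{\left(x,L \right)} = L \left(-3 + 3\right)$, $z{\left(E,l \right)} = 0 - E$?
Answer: $220$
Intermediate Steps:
$z{\left(E,l \right)} = - E$
$w{\left(x,L \right)} = 0$ ($w{\left(x,L \right)} = L 0 = 0$)
$j = 0$
$j \left(-4\right) + z{\left(-2,2 \right)} 110 = 0 \left(-4\right) + \left(-1\right) \left(-2\right) 110 = 0 + 2 \cdot 110 = 0 + 220 = 220$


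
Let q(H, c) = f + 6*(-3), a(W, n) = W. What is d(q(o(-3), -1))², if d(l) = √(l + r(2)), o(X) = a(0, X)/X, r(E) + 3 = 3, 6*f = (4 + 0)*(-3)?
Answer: -20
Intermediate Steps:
f = -2 (f = ((4 + 0)*(-3))/6 = (4*(-3))/6 = (⅙)*(-12) = -2)
r(E) = 0 (r(E) = -3 + 3 = 0)
o(X) = 0 (o(X) = 0/X = 0)
q(H, c) = -20 (q(H, c) = -2 + 6*(-3) = -2 - 18 = -20)
d(l) = √l (d(l) = √(l + 0) = √l)
d(q(o(-3), -1))² = (√(-20))² = (2*I*√5)² = -20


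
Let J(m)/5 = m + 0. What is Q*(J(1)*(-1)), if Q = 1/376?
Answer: -5/376 ≈ -0.013298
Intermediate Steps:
J(m) = 5*m (J(m) = 5*(m + 0) = 5*m)
Q = 1/376 ≈ 0.0026596
Q*(J(1)*(-1)) = ((5*1)*(-1))/376 = (5*(-1))/376 = (1/376)*(-5) = -5/376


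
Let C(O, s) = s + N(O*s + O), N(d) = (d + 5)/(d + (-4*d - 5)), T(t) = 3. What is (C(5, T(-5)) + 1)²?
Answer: 2209/169 ≈ 13.071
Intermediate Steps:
N(d) = (5 + d)/(-5 - 3*d) (N(d) = (5 + d)/(d + (-5 - 4*d)) = (5 + d)/(-5 - 3*d))
C(O, s) = s + (-5 - O - O*s)/(5 + 3*O + 3*O*s) (C(O, s) = s + (-5 - (O*s + O))/(5 + 3*(O*s + O)) = s + (-5 - (O + O*s))/(5 + 3*(O + O*s)) = s + (-5 + (-O - O*s))/(5 + (3*O + 3*O*s)) = s + (-5 - O - O*s)/(5 + 3*O + 3*O*s))
(C(5, T(-5)) + 1)² = ((-5 + 3*(5 + 3*5*(1 + 3)) - 1*5*(1 + 3))/(5 + 3*5*(1 + 3)) + 1)² = ((-5 + 3*(5 + 3*5*4) - 1*5*4)/(5 + 3*5*4) + 1)² = ((-5 + 3*(5 + 60) - 20)/(5 + 60) + 1)² = ((-5 + 3*65 - 20)/65 + 1)² = ((-5 + 195 - 20)/65 + 1)² = ((1/65)*170 + 1)² = (34/13 + 1)² = (47/13)² = 2209/169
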